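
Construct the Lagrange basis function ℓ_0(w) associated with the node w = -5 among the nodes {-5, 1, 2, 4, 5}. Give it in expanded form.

ℓ_0(w) = (1/3780)w^4 - (1/315)w^3 + (7/540)w^2 - (13/630)w + 2/189

ℓ_0(w) = (w - 1)(w - 2)(w - 4)(w - 5) / [(-6)·(-7)·(-9)·(-10)]
       = (w^4 - 12w^3 + 49w^2 - 78w + 40) / (3780)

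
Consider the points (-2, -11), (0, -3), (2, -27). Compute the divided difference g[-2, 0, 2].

-4

g[-2,0] = (-3 - (-11)) / (0 - (-2)) = 4
g[0,2] = (-27 - (-3)) / (2 - 0) = -12
g[-2,0,2] = (-12 - 4) / (2 - (-2)) = -4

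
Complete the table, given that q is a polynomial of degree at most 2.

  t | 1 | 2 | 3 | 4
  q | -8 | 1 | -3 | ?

-20

The 3 known values determine q uniquely (degree ≤ 2).
Evaluate each Lagrange basis at t = 4:
L_0(4) = (2)·(1)/[(-1)·(-2)] = 1
L_1(4) = (3)·(1)/[(1)·(-1)] = -3
L_2(4) = (3)·(2)/[(2)·(1)] = 3
Sum: (-8)·(1) + 1·(-3) + (-3)·(3) = -20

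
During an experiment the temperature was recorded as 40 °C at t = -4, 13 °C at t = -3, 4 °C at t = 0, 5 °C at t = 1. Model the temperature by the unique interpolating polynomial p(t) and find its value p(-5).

Evaluate each Lagrange basis at t = -5:
L_0(-5) = (-2)·(-5)·(-6)/[(-1)·(-4)·(-5)] = 3
L_1(-5) = (-1)·(-5)·(-6)/[(1)·(-3)·(-4)] = -5/2
L_2(-5) = (-1)·(-2)·(-6)/[(4)·(3)·(-1)] = 1
L_3(-5) = (-1)·(-2)·(-5)/[(5)·(4)·(1)] = -1/2
Sum: 40·(3) + 13·(-5/2) + 4·(1) + 5·(-1/2) = 89

89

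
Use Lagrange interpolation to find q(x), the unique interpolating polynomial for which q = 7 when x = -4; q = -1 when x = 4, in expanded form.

q(x) = -x + 3

Build the Lagrange basis polynomials:
L_0(x) = (x - 4) / [-8] = -(1/8)x + 1/2
L_1(x) = (x + 4) / [8] = (1/8)x + 1/2
q(x) = 7·L_0 + (-1)·L_1
  7·L_0(x) = -(7/8)x + 7/2
  (-1)·L_1(x) = -(1/8)x - 1/2
Adding term by term: -x + 3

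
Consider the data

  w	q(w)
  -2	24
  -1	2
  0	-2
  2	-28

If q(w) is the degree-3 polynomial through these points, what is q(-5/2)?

Evaluate each Lagrange basis at w = -5/2:
L_0(-5/2) = (-3/2)·(-5/2)·(-9/2)/[(-1)·(-2)·(-4)] = 135/64
L_1(-5/2) = (-1/2)·(-5/2)·(-9/2)/[(1)·(-1)·(-3)] = -15/8
L_2(-5/2) = (-1/2)·(-3/2)·(-9/2)/[(2)·(1)·(-2)] = 27/32
L_3(-5/2) = (-1/2)·(-3/2)·(-5/2)/[(4)·(3)·(2)] = -5/64
Sum: 24·(135/64) + 2·(-15/8) + (-2)·(27/32) + (-28)·(-5/64) = 379/8

379/8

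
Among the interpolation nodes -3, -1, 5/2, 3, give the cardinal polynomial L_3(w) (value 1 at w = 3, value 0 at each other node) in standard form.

L_3(w) = (1/12)w^3 + (1/8)w^2 - (7/12)w - 5/8

L_3(w) = (w + 3)(w + 1)(w - 5/2) / [(6)·(4)·(1/2)]
       = (w^3 + (3/2)w^2 - 7w - 15/2) / (12)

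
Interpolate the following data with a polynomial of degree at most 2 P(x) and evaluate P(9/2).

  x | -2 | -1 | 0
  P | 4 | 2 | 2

L_0(9/2) = (11/2)·(9/2)/[(-1)·(-2)] = 99/8
L_1(9/2) = (13/2)·(9/2)/[(1)·(-1)] = -117/4
L_2(9/2) = (13/2)·(11/2)/[(2)·(1)] = 143/8
Sum: 4·(99/8) + 2·(-117/4) + 2·(143/8) = 107/4

107/4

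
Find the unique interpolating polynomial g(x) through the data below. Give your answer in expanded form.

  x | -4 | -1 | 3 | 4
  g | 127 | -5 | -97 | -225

g(x) = -3x^3 - 3x^2 + 4x - 1

Newton's divided differences:
g[-4,-1] = (-5 - 127) / (-1 - (-4)) = -44
g[-1,3] = (-97 - (-5)) / (3 - (-1)) = -23
g[3,4] = (-225 - (-97)) / (4 - 3) = -128
g[-4,-1,3] = (-23 - (-44)) / (3 - (-4)) = 3
g[-1,3,4] = (-128 - (-23)) / (4 - (-1)) = -21
g[-4,-1,3,4] = (-21 - 3) / (4 - (-4)) = -3
g(x) = 127 + (-44)·(x + 4) + 3·(x + 4)(x + 1) + (-3)·(x + 4)(x + 1)(x - 3)
Expanding: g(x) = -3x^3 - 3x^2 + 4x - 1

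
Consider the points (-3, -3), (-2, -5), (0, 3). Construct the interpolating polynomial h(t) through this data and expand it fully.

h(t) = 2t^2 + 8t + 3

Newton's divided differences:
h[-3,-2] = (-5 - (-3)) / (-2 - (-3)) = -2
h[-2,0] = (3 - (-5)) / (0 - (-2)) = 4
h[-3,-2,0] = (4 - (-2)) / (0 - (-3)) = 2
h(t) = -3 + (-2)·(t + 3) + 2·(t + 3)(t + 2)
Expanding: h(t) = 2t^2 + 8t + 3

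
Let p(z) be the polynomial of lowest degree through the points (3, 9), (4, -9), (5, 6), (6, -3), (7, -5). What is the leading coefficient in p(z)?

11/3

Build the Lagrange basis polynomials:
L_0(z) = (z - 4)(z - 5)(z - 6)(z - 7) / [24] = (1/24)z^4 - (11/12)z^3 + (179/24)z^2 - (319/12)z + 35
L_1(z) = (z - 3)(z - 5)(z - 6)(z - 7) / [-6] = -(1/6)z^4 + (7/2)z^3 - (161/6)z^2 + (177/2)z - 105
L_2(z) = (z - 3)(z - 4)(z - 6)(z - 7) / [4] = (1/4)z^4 - 5z^3 + (145/4)z^2 - (225/2)z + 126
L_3(z) = (z - 3)(z - 4)(z - 5)(z - 7) / [-6] = -(1/6)z^4 + (19/6)z^3 - (131/6)z^2 + (389/6)z - 70
L_4(z) = (z - 3)(z - 4)(z - 5)(z - 6) / [24] = (1/24)z^4 - (3/4)z^3 + (119/24)z^2 - (57/4)z + 15
p(z) = 9·L_0 + (-9)·L_1 + 6·L_2 + (-3)·L_3 + (-5)·L_4
Only the coefficient of z^4 is needed; take it from each L_i and combine:
9·(1/24) + (-9)·(-1/6) + 6·(1/4) + (-3)·(-1/6) + (-5)·(1/24) = 11/3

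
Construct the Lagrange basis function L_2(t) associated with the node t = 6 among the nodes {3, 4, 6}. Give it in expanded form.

L_2(t) = (t - 3)(t - 4) / [(3)·(2)]
       = (t^2 - 7t + 12) / (6)

L_2(t) = (1/6)t^2 - (7/6)t + 2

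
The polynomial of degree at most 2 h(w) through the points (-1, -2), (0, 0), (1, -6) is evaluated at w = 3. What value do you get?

-42

Evaluate each Lagrange basis at w = 3:
L_0(3) = (3)·(2)/[(-1)·(-2)] = 3
L_1(3) = (4)·(2)/[(1)·(-1)] = -8
L_2(3) = (4)·(3)/[(2)·(1)] = 6
Sum: (-2)·(3) + 0 + (-6)·(6) = -42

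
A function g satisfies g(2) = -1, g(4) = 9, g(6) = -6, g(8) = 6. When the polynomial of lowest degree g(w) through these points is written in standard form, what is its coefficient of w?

857/12

Build the Lagrange basis polynomials:
L_0(w) = (w - 4)(w - 6)(w - 8) / [-48] = -(1/48)w^3 + (3/8)w^2 - (13/6)w + 4
L_1(w) = (w - 2)(w - 6)(w - 8) / [16] = (1/16)w^3 - w^2 + (19/4)w - 6
L_2(w) = (w - 2)(w - 4)(w - 8) / [-16] = -(1/16)w^3 + (7/8)w^2 - (7/2)w + 4
L_3(w) = (w - 2)(w - 4)(w - 6) / [48] = (1/48)w^3 - (1/4)w^2 + (11/12)w - 1
g(w) = (-1)·L_0 + 9·L_1 + (-6)·L_2 + 6·L_3
Only the coefficient of w is needed; take it from each L_i and combine:
(-1)·(-13/6) + 9·(19/4) + (-6)·(-7/2) + 6·(11/12) = 857/12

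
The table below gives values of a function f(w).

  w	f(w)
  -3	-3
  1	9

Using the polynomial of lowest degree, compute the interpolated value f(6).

Evaluate each Lagrange basis at w = 6:
L_0(6) = (5)/[(-4)] = -5/4
L_1(6) = (9)/[(4)] = 9/4
Sum: (-3)·(-5/4) + 9·(9/4) = 24

24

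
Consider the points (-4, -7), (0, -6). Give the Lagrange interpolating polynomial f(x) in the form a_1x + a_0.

Build the Lagrange basis polynomials:
L_0(x) = x / [-4] = -(1/4)x
L_1(x) = (x + 4) / [4] = (1/4)x + 1
f(x) = (-7)·L_0 + (-6)·L_1
  (-7)·L_0(x) = (7/4)x
  (-6)·L_1(x) = -(3/2)x - 6
Adding term by term: (1/4)x - 6

f(x) = (1/4)x - 6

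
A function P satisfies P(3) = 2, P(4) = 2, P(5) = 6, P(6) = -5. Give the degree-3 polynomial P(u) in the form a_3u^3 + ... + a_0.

P(u) = -(19/6)u^3 + 40u^2 - (977/6)u + 216

Build the Lagrange basis polynomials:
L_0(u) = (u - 4)(u - 5)(u - 6) / [-6] = -(1/6)u^3 + (5/2)u^2 - (37/3)u + 20
L_1(u) = (u - 3)(u - 5)(u - 6) / [2] = (1/2)u^3 - 7u^2 + (63/2)u - 45
L_2(u) = (u - 3)(u - 4)(u - 6) / [-2] = -(1/2)u^3 + (13/2)u^2 - 27u + 36
L_3(u) = (u - 3)(u - 4)(u - 5) / [6] = (1/6)u^3 - 2u^2 + (47/6)u - 10
P(u) = 2·L_0 + 2·L_1 + 6·L_2 + (-5)·L_3
  2·L_0(u) = -(1/3)u^3 + 5u^2 - (74/3)u + 40
  2·L_1(u) = u^3 - 14u^2 + 63u - 90
  6·L_2(u) = -3u^3 + 39u^2 - 162u + 216
  (-5)·L_3(u) = -(5/6)u^3 + 10u^2 - (235/6)u + 50
Adding term by term: -(19/6)u^3 + 40u^2 - (977/6)u + 216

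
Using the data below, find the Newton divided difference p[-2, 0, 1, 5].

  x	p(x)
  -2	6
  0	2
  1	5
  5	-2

p[-2,0] = (2 - 6) / (0 - (-2)) = -2
p[0,1] = (5 - 2) / (1 - 0) = 3
p[1,5] = (-2 - 5) / (5 - 1) = -7/4
p[-2,0,1] = (3 - (-2)) / (1 - (-2)) = 5/3
p[0,1,5] = (-7/4 - 3) / (5 - 0) = -19/20
p[-2,0,1,5] = (-19/20 - 5/3) / (5 - (-2)) = -157/420

-157/420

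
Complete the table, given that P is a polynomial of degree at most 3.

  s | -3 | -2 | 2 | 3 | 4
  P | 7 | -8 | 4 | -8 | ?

-196/5

The 4 known values determine P uniquely (degree ≤ 3).
L_0(4) = (6)·(2)·(1)/[(-1)·(-5)·(-6)] = -2/5
L_1(4) = (7)·(2)·(1)/[(1)·(-4)·(-5)] = 7/10
L_2(4) = (7)·(6)·(1)/[(5)·(4)·(-1)] = -21/10
L_3(4) = (7)·(6)·(2)/[(6)·(5)·(1)] = 14/5
Sum: 7·(-2/5) + (-8)·(7/10) + 4·(-21/10) + (-8)·(14/5) = -196/5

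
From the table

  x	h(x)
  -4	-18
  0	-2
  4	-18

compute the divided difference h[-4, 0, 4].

h[-4,0] = (-2 - (-18)) / (0 - (-4)) = 4
h[0,4] = (-18 - (-2)) / (4 - 0) = -4
h[-4,0,4] = (-4 - 4) / (4 - (-4)) = -1

-1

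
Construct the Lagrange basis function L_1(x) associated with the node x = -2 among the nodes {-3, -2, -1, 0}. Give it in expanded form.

L_1(x) = (x + 3)(x + 1)x / [(1)·(-1)·(-2)]
       = (x^3 + 4x^2 + 3x) / (2)

L_1(x) = (1/2)x^3 + 2x^2 + (3/2)x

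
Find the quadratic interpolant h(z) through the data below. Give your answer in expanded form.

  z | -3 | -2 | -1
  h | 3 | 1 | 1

h(z) = z^2 + 3z + 3

Newton's divided differences:
h[-3,-2] = (1 - 3) / (-2 - (-3)) = -2
h[-2,-1] = (1 - 1) / (-1 - (-2)) = 0
h[-3,-2,-1] = (0 - (-2)) / (-1 - (-3)) = 1
h(z) = 3 + (-2)·(z + 3) + 1·(z + 3)(z + 2)
Expanding: h(z) = z^2 + 3z + 3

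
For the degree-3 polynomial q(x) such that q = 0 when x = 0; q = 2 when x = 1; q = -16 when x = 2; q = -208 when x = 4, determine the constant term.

L_0(x) = (x - 1)(x - 2)(x - 4) / [-8] = -(1/8)x^3 + (7/8)x^2 - (7/4)x + 1
L_1(x) = x(x - 2)(x - 4) / [3] = (1/3)x^3 - 2x^2 + (8/3)x
L_2(x) = x(x - 1)(x - 4) / [-4] = -(1/4)x^3 + (5/4)x^2 - x
L_3(x) = x(x - 1)(x - 2) / [24] = (1/24)x^3 - (1/8)x^2 + (1/12)x
q(x) = 0·L_0 + 2·L_1 + (-16)·L_2 + (-208)·L_3
Only the constant term is needed; take it from each L_i and combine:
0·(1) + 2·(0) + (-16)·(0) + (-208)·(0) = 0

0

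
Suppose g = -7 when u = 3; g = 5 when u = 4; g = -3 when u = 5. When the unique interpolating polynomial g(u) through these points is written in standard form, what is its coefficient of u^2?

The leading coefficient equals the top divided difference g[3,4,5].
g[3,4] = (5 - (-7)) / (4 - 3) = 12
g[4,5] = (-3 - 5) / (5 - 4) = -8
g[3,4,5] = (-8 - 12) / (5 - 3) = -10

-10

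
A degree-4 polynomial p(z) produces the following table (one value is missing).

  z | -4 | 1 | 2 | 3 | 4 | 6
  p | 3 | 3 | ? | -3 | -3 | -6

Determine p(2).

The 5 known values determine p uniquely (degree ≤ 4).
L_0(2) = (1)·(-1)·(-2)·(-4)/[(-5)·(-7)·(-8)·(-10)] = -1/350
L_1(2) = (6)·(-1)·(-2)·(-4)/[(5)·(-2)·(-3)·(-5)] = 8/25
L_2(2) = (6)·(1)·(-2)·(-4)/[(7)·(2)·(-1)·(-3)] = 8/7
L_3(2) = (6)·(1)·(-1)·(-4)/[(8)·(3)·(1)·(-2)] = -1/2
L_4(2) = (6)·(1)·(-1)·(-2)/[(10)·(5)·(3)·(2)] = 1/25
Sum: 3·(-1/350) + 3·(8/25) + (-3)·(8/7) + (-3)·(-1/2) + (-6)·(1/25) = -213/175

-213/175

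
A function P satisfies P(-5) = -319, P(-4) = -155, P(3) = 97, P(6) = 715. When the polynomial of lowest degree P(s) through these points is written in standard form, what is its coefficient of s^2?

L_0(s) = (s + 4)(s - 3)(s - 6) / [-88] = -(1/88)s^3 + (5/88)s^2 + (9/44)s - 9/11
L_1(s) = (s + 5)(s - 3)(s - 6) / [70] = (1/70)s^3 - (2/35)s^2 - (27/70)s + 9/7
L_2(s) = (s + 5)(s + 4)(s - 6) / [-168] = -(1/168)s^3 - (1/56)s^2 + (17/84)s + 5/7
L_3(s) = (s + 5)(s + 4)(s - 3) / [330] = (1/330)s^3 + (1/55)s^2 - (7/330)s - 2/11
P(s) = (-319)·L_0 + (-155)·L_1 + 97·L_2 + 715·L_3
Only the coefficient of s^2 is needed; take it from each L_i and combine:
(-319)·(5/88) + (-155)·(-2/35) + 97·(-1/56) + 715·(1/55) = 2

2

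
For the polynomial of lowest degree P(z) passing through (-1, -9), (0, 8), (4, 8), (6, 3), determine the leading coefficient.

The leading coefficient equals the top divided difference P[-1,0,4,6].
P[-1,0] = (8 - (-9)) / (0 - (-1)) = 17
P[0,4] = (8 - 8) / (4 - 0) = 0
P[4,6] = (3 - 8) / (6 - 4) = -5/2
P[-1,0,4] = (0 - 17) / (4 - (-1)) = -17/5
P[0,4,6] = (-5/2 - 0) / (6 - 0) = -5/12
P[-1,0,4,6] = (-5/12 - (-17/5)) / (6 - (-1)) = 179/420

179/420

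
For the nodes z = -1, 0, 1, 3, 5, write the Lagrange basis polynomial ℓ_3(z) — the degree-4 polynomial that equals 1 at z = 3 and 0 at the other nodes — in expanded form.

ℓ_3(z) = (z + 1)z(z - 1)(z - 5) / [(4)·(3)·(2)·(-2)]
       = (z^4 - 5z^3 - z^2 + 5z) / (-48)

ℓ_3(z) = -(1/48)z^4 + (5/48)z^3 + (1/48)z^2 - (5/48)z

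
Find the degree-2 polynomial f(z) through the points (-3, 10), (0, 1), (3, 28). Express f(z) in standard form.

Build the Lagrange basis polynomials:
L_0(z) = z(z - 3) / [18] = (1/18)z^2 - (1/6)z
L_1(z) = (z + 3)(z - 3) / [-9] = -(1/9)z^2 + 1
L_2(z) = (z + 3)z / [18] = (1/18)z^2 + (1/6)z
f(z) = 10·L_0 + 1·L_1 + 28·L_2
  10·L_0(z) = (5/9)z^2 - (5/3)z
  1·L_1(z) = -(1/9)z^2 + 1
  28·L_2(z) = (14/9)z^2 + (14/3)z
Adding term by term: 2z^2 + 3z + 1

f(z) = 2z^2 + 3z + 1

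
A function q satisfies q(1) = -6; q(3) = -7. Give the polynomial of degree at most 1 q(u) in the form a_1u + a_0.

q(u) = -(1/2)u - 11/2

Build the Lagrange basis polynomials:
L_0(u) = (u - 3) / [-2] = -(1/2)u + 3/2
L_1(u) = (u - 1) / [2] = (1/2)u - 1/2
q(u) = (-6)·L_0 + (-7)·L_1
  (-6)·L_0(u) = 3u - 9
  (-7)·L_1(u) = -(7/2)u + 7/2
Adding term by term: -(1/2)u - 11/2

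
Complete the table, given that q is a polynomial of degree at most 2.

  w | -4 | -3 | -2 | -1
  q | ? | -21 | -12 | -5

-32

The 3 known values determine q uniquely (degree ≤ 2).
L_0(-4) = (-2)·(-3)/[(-1)·(-2)] = 3
L_1(-4) = (-1)·(-3)/[(1)·(-1)] = -3
L_2(-4) = (-1)·(-2)/[(2)·(1)] = 1
Sum: (-21)·(3) + (-12)·(-3) + (-5)·(1) = -32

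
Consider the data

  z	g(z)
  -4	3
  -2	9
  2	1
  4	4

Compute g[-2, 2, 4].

7/12

g[-2,2] = (1 - 9) / (2 - (-2)) = -2
g[2,4] = (4 - 1) / (4 - 2) = 3/2
g[-2,2,4] = (3/2 - (-2)) / (4 - (-2)) = 7/12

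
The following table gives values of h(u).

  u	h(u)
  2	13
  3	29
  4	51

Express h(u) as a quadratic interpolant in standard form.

h(u) = 3u^2 + u - 1

Build the Lagrange basis polynomials:
L_0(u) = (u - 3)(u - 4) / [2] = (1/2)u^2 - (7/2)u + 6
L_1(u) = (u - 2)(u - 4) / [-1] = -u^2 + 6u - 8
L_2(u) = (u - 2)(u - 3) / [2] = (1/2)u^2 - (5/2)u + 3
h(u) = 13·L_0 + 29·L_1 + 51·L_2
  13·L_0(u) = (13/2)u^2 - (91/2)u + 78
  29·L_1(u) = -29u^2 + 174u - 232
  51·L_2(u) = (51/2)u^2 - (255/2)u + 153
Adding term by term: 3u^2 + u - 1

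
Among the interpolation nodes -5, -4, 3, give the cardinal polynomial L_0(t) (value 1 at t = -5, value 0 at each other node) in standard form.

L_0(t) = (1/8)t^2 + (1/8)t - 3/2

L_0(t) = (t + 4)(t - 3) / [(-1)·(-8)]
       = (t^2 + t - 12) / (8)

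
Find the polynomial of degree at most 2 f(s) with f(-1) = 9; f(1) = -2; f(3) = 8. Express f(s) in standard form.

f(s) = (21/8)s^2 - (11/2)s + 7/8

Newton's divided differences:
f[-1,1] = (-2 - 9) / (1 - (-1)) = -11/2
f[1,3] = (8 - (-2)) / (3 - 1) = 5
f[-1,1,3] = (5 - (-11/2)) / (3 - (-1)) = 21/8
f(s) = 9 + (-11/2)·(s + 1) + (21/8)·(s + 1)(s - 1)
Expanding: f(s) = (21/8)s^2 - (11/2)s + 7/8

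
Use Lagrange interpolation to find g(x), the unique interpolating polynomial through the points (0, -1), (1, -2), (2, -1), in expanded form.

L_0(x) = (x - 1)(x - 2) / [2] = (1/2)x^2 - (3/2)x + 1
L_1(x) = x(x - 2) / [-1] = -x^2 + 2x
L_2(x) = x(x - 1) / [2] = (1/2)x^2 - (1/2)x
g(x) = (-1)·L_0 + (-2)·L_1 + (-1)·L_2
  (-1)·L_0(x) = -(1/2)x^2 + (3/2)x - 1
  (-2)·L_1(x) = 2x^2 - 4x
  (-1)·L_2(x) = -(1/2)x^2 + (1/2)x
Adding term by term: x^2 - 2x - 1

g(x) = x^2 - 2x - 1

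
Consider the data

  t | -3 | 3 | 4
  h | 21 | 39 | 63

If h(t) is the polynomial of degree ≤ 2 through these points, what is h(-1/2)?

9/4

L_0(-1/2) = (-7/2)·(-9/2)/[(-6)·(-7)] = 3/8
L_1(-1/2) = (5/2)·(-9/2)/[(6)·(-1)] = 15/8
L_2(-1/2) = (5/2)·(-7/2)/[(7)·(1)] = -5/4
Sum: 21·(3/8) + 39·(15/8) + 63·(-5/4) = 9/4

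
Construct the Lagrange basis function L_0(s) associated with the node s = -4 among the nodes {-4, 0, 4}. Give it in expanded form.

L_0(s) = s(s - 4) / [(-4)·(-8)]
       = (s^2 - 4s) / (32)

L_0(s) = (1/32)s^2 - (1/8)s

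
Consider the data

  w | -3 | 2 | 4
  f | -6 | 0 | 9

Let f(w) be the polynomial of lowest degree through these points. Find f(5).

Evaluate each Lagrange basis at w = 5:
L_0(5) = (3)·(1)/[(-5)·(-7)] = 3/35
L_1(5) = (8)·(1)/[(5)·(-2)] = -4/5
L_2(5) = (8)·(3)/[(7)·(2)] = 12/7
Sum: (-6)·(3/35) + 0 + 9·(12/7) = 522/35

522/35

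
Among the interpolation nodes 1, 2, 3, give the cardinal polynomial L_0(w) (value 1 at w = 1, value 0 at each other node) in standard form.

L_0(w) = (w - 2)(w - 3) / [(-1)·(-2)]
       = (w^2 - 5w + 6) / (2)

L_0(w) = (1/2)w^2 - (5/2)w + 3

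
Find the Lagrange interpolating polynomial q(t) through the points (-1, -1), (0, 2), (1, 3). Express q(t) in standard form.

Build the Lagrange basis polynomials:
L_0(t) = t(t - 1) / [2] = (1/2)t^2 - (1/2)t
L_1(t) = (t + 1)(t - 1) / [-1] = -t^2 + 1
L_2(t) = (t + 1)t / [2] = (1/2)t^2 + (1/2)t
q(t) = (-1)·L_0 + 2·L_1 + 3·L_2
  (-1)·L_0(t) = -(1/2)t^2 + (1/2)t
  2·L_1(t) = -2t^2 + 2
  3·L_2(t) = (3/2)t^2 + (3/2)t
Adding term by term: -t^2 + 2t + 2

q(t) = -t^2 + 2t + 2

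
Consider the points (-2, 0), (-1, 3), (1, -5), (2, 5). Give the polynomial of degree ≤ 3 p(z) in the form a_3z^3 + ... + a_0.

L_0(z) = (z + 1)(z - 1)(z - 2) / [-12] = -(1/12)z^3 + (1/6)z^2 + (1/12)z - 1/6
L_1(z) = (z + 2)(z - 1)(z - 2) / [6] = (1/6)z^3 - (1/6)z^2 - (2/3)z + 2/3
L_2(z) = (z + 2)(z + 1)(z - 2) / [-6] = -(1/6)z^3 - (1/6)z^2 + (2/3)z + 2/3
L_3(z) = (z + 2)(z + 1)(z - 1) / [12] = (1/12)z^3 + (1/6)z^2 - (1/12)z - 1/6
p(z) = 0·L_0 + 3·L_1 + (-5)·L_2 + 5·L_3
  0·L_0(z) = 0
  3·L_1(z) = (1/2)z^3 - (1/2)z^2 - 2z + 2
  (-5)·L_2(z) = (5/6)z^3 + (5/6)z^2 - (10/3)z - 10/3
  5·L_3(z) = (5/12)z^3 + (5/6)z^2 - (5/12)z - 5/6
Adding term by term: (7/4)z^3 + (7/6)z^2 - (23/4)z - 13/6

p(z) = (7/4)z^3 + (7/6)z^2 - (23/4)z - 13/6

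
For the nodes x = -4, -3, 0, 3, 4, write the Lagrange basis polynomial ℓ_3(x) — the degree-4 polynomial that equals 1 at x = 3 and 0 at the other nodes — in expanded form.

ℓ_3(x) = (x + 4)(x + 3)x(x - 4) / [(7)·(6)·(3)·(-1)]
       = (x^4 + 3x^3 - 16x^2 - 48x) / (-126)

ℓ_3(x) = -(1/126)x^4 - (1/42)x^3 + (8/63)x^2 + (8/21)x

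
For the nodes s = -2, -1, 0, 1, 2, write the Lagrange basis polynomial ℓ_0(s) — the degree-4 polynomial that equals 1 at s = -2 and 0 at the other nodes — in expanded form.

ℓ_0(s) = (s + 1)s(s - 1)(s - 2) / [(-1)·(-2)·(-3)·(-4)]
       = (s^4 - 2s^3 - s^2 + 2s) / (24)

ℓ_0(s) = (1/24)s^4 - (1/12)s^3 - (1/24)s^2 + (1/12)s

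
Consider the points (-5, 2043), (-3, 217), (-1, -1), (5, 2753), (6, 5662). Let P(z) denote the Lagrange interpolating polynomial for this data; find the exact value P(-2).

30

Evaluate each Lagrange basis at z = -2:
L_0(-2) = (1)·(-1)·(-7)·(-8)/[(-2)·(-4)·(-10)·(-11)] = -7/110
L_1(-2) = (3)·(-1)·(-7)·(-8)/[(2)·(-2)·(-8)·(-9)] = 7/12
L_2(-2) = (3)·(1)·(-7)·(-8)/[(4)·(2)·(-6)·(-7)] = 1/2
L_3(-2) = (3)·(1)·(-1)·(-8)/[(10)·(8)·(6)·(-1)] = -1/20
L_4(-2) = (3)·(1)·(-1)·(-7)/[(11)·(9)·(7)·(1)] = 1/33
Sum: 2043·(-7/110) + 217·(7/12) + (-1)·(1/2) + 2753·(-1/20) + 5662·(1/33) = 30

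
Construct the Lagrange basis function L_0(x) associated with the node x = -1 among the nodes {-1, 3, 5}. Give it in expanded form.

L_0(x) = (1/24)x^2 - (1/3)x + 5/8

L_0(x) = (x - 3)(x - 5) / [(-4)·(-6)]
       = (x^2 - 8x + 15) / (24)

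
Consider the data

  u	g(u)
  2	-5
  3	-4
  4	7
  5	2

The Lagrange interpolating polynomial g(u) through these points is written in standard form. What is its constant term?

L_0(u) = (u - 3)(u - 4)(u - 5) / [-6] = -(1/6)u^3 + 2u^2 - (47/6)u + 10
L_1(u) = (u - 2)(u - 4)(u - 5) / [2] = (1/2)u^3 - (11/2)u^2 + 19u - 20
L_2(u) = (u - 2)(u - 3)(u - 5) / [-2] = -(1/2)u^3 + 5u^2 - (31/2)u + 15
L_3(u) = (u - 2)(u - 3)(u - 4) / [6] = (1/6)u^3 - (3/2)u^2 + (13/3)u - 4
g(u) = (-5)·L_0 + (-4)·L_1 + 7·L_2 + 2·L_3
Only the constant term is needed; take it from each L_i and combine:
(-5)·(10) + (-4)·(-20) + 7·(15) + 2·(-4) = 127

127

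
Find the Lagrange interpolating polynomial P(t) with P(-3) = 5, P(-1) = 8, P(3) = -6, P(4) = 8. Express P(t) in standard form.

Build the Lagrange basis polynomials:
L_0(t) = (t + 1)(t - 3)(t - 4) / [-84] = -(1/84)t^3 + (1/14)t^2 - (5/84)t - 1/7
L_1(t) = (t + 3)(t - 3)(t - 4) / [40] = (1/40)t^3 - (1/10)t^2 - (9/40)t + 9/10
L_2(t) = (t + 3)(t + 1)(t - 4) / [-24] = -(1/24)t^3 + (13/24)t + 1/2
L_3(t) = (t + 3)(t + 1)(t - 3) / [35] = (1/35)t^3 + (1/35)t^2 - (9/35)t - 9/35
P(t) = 5·L_0 + 8·L_1 + (-6)·L_2 + 8·L_3
  5·L_0(t) = -(5/84)t^3 + (5/14)t^2 - (25/84)t - 5/7
  8·L_1(t) = (1/5)t^3 - (4/5)t^2 - (9/5)t + 36/5
  (-6)·L_2(t) = (1/4)t^3 - (13/4)t - 3
  8·L_3(t) = (8/35)t^3 + (8/35)t^2 - (72/35)t - 72/35
Adding term by term: (13/21)t^3 - (3/14)t^2 - (311/42)t + 10/7

P(t) = (13/21)t^3 - (3/14)t^2 - (311/42)t + 10/7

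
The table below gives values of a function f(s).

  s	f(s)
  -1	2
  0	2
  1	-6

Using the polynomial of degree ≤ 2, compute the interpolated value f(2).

Evaluate each Lagrange basis at s = 2:
L_0(2) = (2)·(1)/[(-1)·(-2)] = 1
L_1(2) = (3)·(1)/[(1)·(-1)] = -3
L_2(2) = (3)·(2)/[(2)·(1)] = 3
Sum: 2·(1) + 2·(-3) + (-6)·(3) = -22

-22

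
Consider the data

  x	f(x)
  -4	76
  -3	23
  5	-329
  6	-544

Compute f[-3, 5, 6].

f[-3,5] = (-329 - 23) / (5 - (-3)) = -44
f[5,6] = (-544 - (-329)) / (6 - 5) = -215
f[-3,5,6] = (-215 - (-44)) / (6 - (-3)) = -19

-19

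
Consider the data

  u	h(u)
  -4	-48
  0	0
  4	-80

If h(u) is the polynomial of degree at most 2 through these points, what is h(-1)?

0

Evaluate each Lagrange basis at u = -1:
L_0(-1) = (-1)·(-5)/[(-4)·(-8)] = 5/32
L_1(-1) = (3)·(-5)/[(4)·(-4)] = 15/16
L_2(-1) = (3)·(-1)/[(8)·(4)] = -3/32
Sum: (-48)·(5/32) + 0 + (-80)·(-3/32) = 0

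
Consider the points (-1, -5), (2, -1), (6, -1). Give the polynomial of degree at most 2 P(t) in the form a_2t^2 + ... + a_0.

P(t) = -(4/21)t^2 + (32/21)t - 23/7

Build the Lagrange basis polynomials:
L_0(t) = (t - 2)(t - 6) / [21] = (1/21)t^2 - (8/21)t + 4/7
L_1(t) = (t + 1)(t - 6) / [-12] = -(1/12)t^2 + (5/12)t + 1/2
L_2(t) = (t + 1)(t - 2) / [28] = (1/28)t^2 - (1/28)t - 1/14
P(t) = (-5)·L_0 + (-1)·L_1 + (-1)·L_2
  (-5)·L_0(t) = -(5/21)t^2 + (40/21)t - 20/7
  (-1)·L_1(t) = (1/12)t^2 - (5/12)t - 1/2
  (-1)·L_2(t) = -(1/28)t^2 + (1/28)t + 1/14
Adding term by term: -(4/21)t^2 + (32/21)t - 23/7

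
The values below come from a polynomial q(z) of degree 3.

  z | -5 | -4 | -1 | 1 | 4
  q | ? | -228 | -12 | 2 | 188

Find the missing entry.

The 4 known values determine q uniquely (degree ≤ 3).
L_0(-5) = (-4)·(-6)·(-9)/[(-3)·(-5)·(-8)] = 9/5
L_1(-5) = (-1)·(-6)·(-9)/[(3)·(-2)·(-5)] = -9/5
L_2(-5) = (-1)·(-4)·(-9)/[(5)·(2)·(-3)] = 6/5
L_3(-5) = (-1)·(-4)·(-6)/[(8)·(5)·(3)] = -1/5
Sum: (-228)·(9/5) + (-12)·(-9/5) + 2·(6/5) + 188·(-1/5) = -424

-424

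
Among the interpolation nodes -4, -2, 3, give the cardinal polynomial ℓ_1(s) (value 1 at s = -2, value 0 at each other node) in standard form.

ℓ_1(s) = (s + 4)(s - 3) / [(2)·(-5)]
       = (s^2 + s - 12) / (-10)

ℓ_1(s) = -(1/10)s^2 - (1/10)s + 6/5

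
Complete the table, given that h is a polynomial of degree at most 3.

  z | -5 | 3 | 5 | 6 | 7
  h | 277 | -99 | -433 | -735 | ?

The 4 known values determine h uniquely (degree ≤ 3).
Evaluate each Lagrange basis at z = 7:
L_0(7) = (4)·(2)·(1)/[(-8)·(-10)·(-11)] = -1/110
L_1(7) = (12)·(2)·(1)/[(8)·(-2)·(-3)] = 1/2
L_2(7) = (12)·(4)·(1)/[(10)·(2)·(-1)] = -12/5
L_3(7) = (12)·(4)·(2)/[(11)·(3)·(1)] = 32/11
Sum: 277·(-1/110) + (-99)·(1/2) + (-433)·(-12/5) + (-735)·(32/11) = -1151

-1151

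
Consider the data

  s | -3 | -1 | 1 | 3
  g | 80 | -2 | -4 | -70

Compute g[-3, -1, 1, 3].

g[-3,-1] = (-2 - 80) / (-1 - (-3)) = -41
g[-1,1] = (-4 - (-2)) / (1 - (-1)) = -1
g[1,3] = (-70 - (-4)) / (3 - 1) = -33
g[-3,-1,1] = (-1 - (-41)) / (1 - (-3)) = 10
g[-1,1,3] = (-33 - (-1)) / (3 - (-1)) = -8
g[-3,-1,1,3] = (-8 - 10) / (3 - (-3)) = -3

-3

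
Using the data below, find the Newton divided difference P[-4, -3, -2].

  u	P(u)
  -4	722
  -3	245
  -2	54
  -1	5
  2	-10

143

P[-4,-3] = (245 - 722) / (-3 - (-4)) = -477
P[-3,-2] = (54 - 245) / (-2 - (-3)) = -191
P[-4,-3,-2] = (-191 - (-477)) / (-2 - (-4)) = 143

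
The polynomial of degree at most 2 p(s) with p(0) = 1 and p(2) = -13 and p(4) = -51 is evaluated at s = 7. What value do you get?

-153

Evaluate each Lagrange basis at s = 7:
L_0(7) = (5)·(3)/[(-2)·(-4)] = 15/8
L_1(7) = (7)·(3)/[(2)·(-2)] = -21/4
L_2(7) = (7)·(5)/[(4)·(2)] = 35/8
Sum: 1·(15/8) + (-13)·(-21/4) + (-51)·(35/8) = -153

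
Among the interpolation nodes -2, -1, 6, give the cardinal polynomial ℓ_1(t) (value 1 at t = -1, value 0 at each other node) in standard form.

ℓ_1(t) = -(1/7)t^2 + (4/7)t + 12/7

ℓ_1(t) = (t + 2)(t - 6) / [(1)·(-7)]
       = (t^2 - 4t - 12) / (-7)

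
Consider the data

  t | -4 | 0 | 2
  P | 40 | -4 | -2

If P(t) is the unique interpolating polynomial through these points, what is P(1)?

Evaluate each Lagrange basis at t = 1:
L_0(1) = (1)·(-1)/[(-4)·(-6)] = -1/24
L_1(1) = (5)·(-1)/[(4)·(-2)] = 5/8
L_2(1) = (5)·(1)/[(6)·(2)] = 5/12
Sum: 40·(-1/24) + (-4)·(5/8) + (-2)·(5/12) = -5

-5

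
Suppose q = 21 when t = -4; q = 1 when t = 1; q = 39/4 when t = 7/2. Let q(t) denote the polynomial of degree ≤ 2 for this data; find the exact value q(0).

1

Evaluate each Lagrange basis at t = 0:
L_0(0) = (-1)·(-7/2)/[(-5)·(-15/2)] = 7/75
L_1(0) = (4)·(-7/2)/[(5)·(-5/2)] = 28/25
L_2(0) = (4)·(-1)/[(15/2)·(5/2)] = -16/75
Sum: 21·(7/75) + 1·(28/25) + 39/4·(-16/75) = 1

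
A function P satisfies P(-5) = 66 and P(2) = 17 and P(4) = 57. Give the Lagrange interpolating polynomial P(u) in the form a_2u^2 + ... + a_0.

L_0(u) = (u - 2)(u - 4) / [63] = (1/63)u^2 - (2/21)u + 8/63
L_1(u) = (u + 5)(u - 4) / [-14] = -(1/14)u^2 - (1/14)u + 10/7
L_2(u) = (u + 5)(u - 2) / [18] = (1/18)u^2 + (1/6)u - 5/9
P(u) = 66·L_0 + 17·L_1 + 57·L_2
  66·L_0(u) = (22/21)u^2 - (44/7)u + 176/21
  17·L_1(u) = -(17/14)u^2 - (17/14)u + 170/7
  57·L_2(u) = (19/6)u^2 + (19/2)u - 95/3
Adding term by term: 3u^2 + 2u + 1

P(u) = 3u^2 + 2u + 1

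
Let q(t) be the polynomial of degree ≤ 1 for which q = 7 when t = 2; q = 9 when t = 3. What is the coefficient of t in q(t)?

2

The leading coefficient equals the top divided difference q[2,3].
q[2,3] = (9 - 7) / (3 - 2) = 2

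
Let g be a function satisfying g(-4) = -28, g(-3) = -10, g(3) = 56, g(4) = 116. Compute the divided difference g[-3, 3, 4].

g[-3,3] = (56 - (-10)) / (3 - (-3)) = 11
g[3,4] = (116 - 56) / (4 - 3) = 60
g[-3,3,4] = (60 - 11) / (4 - (-3)) = 7

7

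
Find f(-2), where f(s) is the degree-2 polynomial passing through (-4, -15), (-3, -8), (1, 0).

Evaluate each Lagrange basis at s = -2:
L_0(-2) = (1)·(-3)/[(-1)·(-5)] = -3/5
L_1(-2) = (2)·(-3)/[(1)·(-4)] = 3/2
L_2(-2) = (2)·(1)/[(5)·(4)] = 1/10
Sum: (-15)·(-3/5) + (-8)·(3/2) + 0 = -3

-3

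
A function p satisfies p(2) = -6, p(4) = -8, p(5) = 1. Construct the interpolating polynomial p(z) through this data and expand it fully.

Newton's divided differences:
p[2,4] = (-8 - (-6)) / (4 - 2) = -1
p[4,5] = (1 - (-8)) / (5 - 4) = 9
p[2,4,5] = (9 - (-1)) / (5 - 2) = 10/3
p(z) = -6 + (-1)·(z - 2) + (10/3)·(z - 2)(z - 4)
Expanding: p(z) = (10/3)z^2 - 21z + 68/3

p(z) = (10/3)z^2 - 21z + 68/3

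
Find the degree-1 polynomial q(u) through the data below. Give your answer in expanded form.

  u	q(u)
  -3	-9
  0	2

q(u) = (11/3)u + 2

Build the Lagrange basis polynomials:
L_0(u) = u / [-3] = -(1/3)u
L_1(u) = (u + 3) / [3] = (1/3)u + 1
q(u) = (-9)·L_0 + 2·L_1
  (-9)·L_0(u) = 3u
  2·L_1(u) = (2/3)u + 2
Adding term by term: (11/3)u + 2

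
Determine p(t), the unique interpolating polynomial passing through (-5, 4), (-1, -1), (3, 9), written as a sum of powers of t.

p(t) = (15/32)t^2 + (25/16)t + 3/32

Build the Lagrange basis polynomials:
L_0(t) = (t + 1)(t - 3) / [32] = (1/32)t^2 - (1/16)t - 3/32
L_1(t) = (t + 5)(t - 3) / [-16] = -(1/16)t^2 - (1/8)t + 15/16
L_2(t) = (t + 5)(t + 1) / [32] = (1/32)t^2 + (3/16)t + 5/32
p(t) = 4·L_0 + (-1)·L_1 + 9·L_2
  4·L_0(t) = (1/8)t^2 - (1/4)t - 3/8
  (-1)·L_1(t) = (1/16)t^2 + (1/8)t - 15/16
  9·L_2(t) = (9/32)t^2 + (27/16)t + 45/32
Adding term by term: (15/32)t^2 + (25/16)t + 3/32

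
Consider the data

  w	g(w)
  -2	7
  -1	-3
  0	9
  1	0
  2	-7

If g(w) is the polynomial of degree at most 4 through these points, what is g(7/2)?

Evaluate each Lagrange basis at w = 7/2:
L_0(7/2) = (9/2)·(7/2)·(5/2)·(3/2)/[(-1)·(-2)·(-3)·(-4)] = 315/128
L_1(7/2) = (11/2)·(7/2)·(5/2)·(3/2)/[(1)·(-1)·(-2)·(-3)] = -385/32
L_2(7/2) = (11/2)·(9/2)·(5/2)·(3/2)/[(2)·(1)·(-1)·(-2)] = 1485/64
L_3(7/2) = (11/2)·(9/2)·(7/2)·(3/2)/[(3)·(2)·(1)·(-1)] = -693/32
L_4(7/2) = (11/2)·(9/2)·(7/2)·(5/2)/[(4)·(3)·(2)·(1)] = 1155/128
Sum: 7·(315/128) + (-3)·(-385/32) + 9·(1485/64) + 0 + (-7)·(1155/128) = 12735/64

12735/64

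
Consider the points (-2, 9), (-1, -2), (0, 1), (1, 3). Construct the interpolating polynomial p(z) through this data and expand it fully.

p(z) = -(5/2)z^3 - (1/2)z^2 + 5z + 1

L_0(z) = (z + 1)z(z - 1) / [-6] = -(1/6)z^3 + (1/6)z
L_1(z) = (z + 2)z(z - 1) / [2] = (1/2)z^3 + (1/2)z^2 - z
L_2(z) = (z + 2)(z + 1)(z - 1) / [-2] = -(1/2)z^3 - z^2 + (1/2)z + 1
L_3(z) = (z + 2)(z + 1)z / [6] = (1/6)z^3 + (1/2)z^2 + (1/3)z
p(z) = 9·L_0 + (-2)·L_1 + 1·L_2 + 3·L_3
  9·L_0(z) = -(3/2)z^3 + (3/2)z
  (-2)·L_1(z) = -z^3 - z^2 + 2z
  1·L_2(z) = -(1/2)z^3 - z^2 + (1/2)z + 1
  3·L_3(z) = (1/2)z^3 + (3/2)z^2 + z
Adding term by term: -(5/2)z^3 - (1/2)z^2 + 5z + 1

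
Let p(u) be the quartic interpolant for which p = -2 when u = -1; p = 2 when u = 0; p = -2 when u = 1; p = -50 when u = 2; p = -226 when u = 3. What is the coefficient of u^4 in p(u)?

L_0(u) = u(u - 1)(u - 2)(u - 3) / [24] = (1/24)u^4 - (1/4)u^3 + (11/24)u^2 - (1/4)u
L_1(u) = (u + 1)(u - 1)(u - 2)(u - 3) / [-6] = -(1/6)u^4 + (5/6)u^3 - (5/6)u^2 - (5/6)u + 1
L_2(u) = (u + 1)u(u - 2)(u - 3) / [4] = (1/4)u^4 - u^3 + (1/4)u^2 + (3/2)u
L_3(u) = (u + 1)u(u - 1)(u - 3) / [-6] = -(1/6)u^4 + (1/2)u^3 + (1/6)u^2 - (1/2)u
L_4(u) = (u + 1)u(u - 1)(u - 2) / [24] = (1/24)u^4 - (1/12)u^3 - (1/24)u^2 + (1/12)u
p(u) = (-2)·L_0 + 2·L_1 + (-2)·L_2 + (-50)·L_3 + (-226)·L_4
Only the coefficient of u^4 is needed; take it from each L_i and combine:
(-2)·(1/24) + 2·(-1/6) + (-2)·(1/4) + (-50)·(-1/6) + (-226)·(1/24) = -2

-2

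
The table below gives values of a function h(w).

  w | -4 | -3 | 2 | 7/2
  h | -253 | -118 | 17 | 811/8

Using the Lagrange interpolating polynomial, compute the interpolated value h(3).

Evaluate each Lagrange basis at w = 3:
L_0(3) = (6)·(1)·(-1/2)/[(-1)·(-6)·(-15/2)] = 1/15
L_1(3) = (7)·(1)·(-1/2)/[(1)·(-5)·(-13/2)] = -7/65
L_2(3) = (7)·(6)·(-1/2)/[(6)·(5)·(-3/2)] = 7/15
L_3(3) = (7)·(6)·(1)/[(15/2)·(13/2)·(3/2)] = 112/195
Sum: (-253)·(1/15) + (-118)·(-7/65) + 17·(7/15) + 811/8·(112/195) = 62

62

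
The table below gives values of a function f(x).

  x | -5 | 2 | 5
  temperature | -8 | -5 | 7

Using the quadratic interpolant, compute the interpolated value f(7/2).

Using Newton's divided-difference form:
f[-5,2] = (-5 - (-8)) / (2 - (-5)) = 3/7
f[2,5] = (7 - (-5)) / (5 - 2) = 4
f[-5,2,5] = (4 - 3/7) / (5 - (-5)) = 5/14
f(7/2) = -8 + (3/7)·(17/2) + (5/14)·(17/2)·(3/2) = 11/56

11/56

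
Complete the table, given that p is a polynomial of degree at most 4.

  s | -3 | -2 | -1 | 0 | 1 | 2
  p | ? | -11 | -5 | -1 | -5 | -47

-37

The 5 known values determine p uniquely (degree ≤ 4).
Evaluate each Lagrange basis at s = -3:
L_0(-3) = (-2)·(-3)·(-4)·(-5)/[(-1)·(-2)·(-3)·(-4)] = 5
L_1(-3) = (-1)·(-3)·(-4)·(-5)/[(1)·(-1)·(-2)·(-3)] = -10
L_2(-3) = (-1)·(-2)·(-4)·(-5)/[(2)·(1)·(-1)·(-2)] = 10
L_3(-3) = (-1)·(-2)·(-3)·(-5)/[(3)·(2)·(1)·(-1)] = -5
L_4(-3) = (-1)·(-2)·(-3)·(-4)/[(4)·(3)·(2)·(1)] = 1
Sum: (-11)·(5) + (-5)·(-10) + (-1)·(10) + (-5)·(-5) + (-47)·(1) = -37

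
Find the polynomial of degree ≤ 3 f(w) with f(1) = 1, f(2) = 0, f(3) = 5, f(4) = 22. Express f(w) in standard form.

f(w) = w^3 - 3w^2 + w + 2

Build the Lagrange basis polynomials:
L_0(w) = (w - 2)(w - 3)(w - 4) / [-6] = -(1/6)w^3 + (3/2)w^2 - (13/3)w + 4
L_1(w) = (w - 1)(w - 3)(w - 4) / [2] = (1/2)w^3 - 4w^2 + (19/2)w - 6
L_2(w) = (w - 1)(w - 2)(w - 4) / [-2] = -(1/2)w^3 + (7/2)w^2 - 7w + 4
L_3(w) = (w - 1)(w - 2)(w - 3) / [6] = (1/6)w^3 - w^2 + (11/6)w - 1
f(w) = 1·L_0 + 0·L_1 + 5·L_2 + 22·L_3
  1·L_0(w) = -(1/6)w^3 + (3/2)w^2 - (13/3)w + 4
  0·L_1(w) = 0
  5·L_2(w) = -(5/2)w^3 + (35/2)w^2 - 35w + 20
  22·L_3(w) = (11/3)w^3 - 22w^2 + (121/3)w - 22
Adding term by term: w^3 - 3w^2 + w + 2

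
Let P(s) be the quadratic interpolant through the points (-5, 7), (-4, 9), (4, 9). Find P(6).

41/9

L_0(6) = (10)·(2)/[(-1)·(-9)] = 20/9
L_1(6) = (11)·(2)/[(1)·(-8)] = -11/4
L_2(6) = (11)·(10)/[(9)·(8)] = 55/36
Sum: 7·(20/9) + 9·(-11/4) + 9·(55/36) = 41/9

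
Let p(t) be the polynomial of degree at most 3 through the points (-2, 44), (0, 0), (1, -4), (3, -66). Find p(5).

Evaluate each Lagrange basis at t = 5:
L_0(5) = (5)·(4)·(2)/[(-2)·(-3)·(-5)] = -4/3
L_1(5) = (7)·(4)·(2)/[(2)·(-1)·(-3)] = 28/3
L_2(5) = (7)·(5)·(2)/[(3)·(1)·(-2)] = -35/3
L_3(5) = (7)·(5)·(4)/[(5)·(3)·(2)] = 14/3
Sum: 44·(-4/3) + 0 + (-4)·(-35/3) + (-66)·(14/3) = -320

-320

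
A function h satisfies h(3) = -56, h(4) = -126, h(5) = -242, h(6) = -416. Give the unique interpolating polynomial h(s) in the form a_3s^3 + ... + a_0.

Build the Lagrange basis polynomials:
L_0(s) = (s - 4)(s - 5)(s - 6) / [-6] = -(1/6)s^3 + (5/2)s^2 - (37/3)s + 20
L_1(s) = (s - 3)(s - 5)(s - 6) / [2] = (1/2)s^3 - 7s^2 + (63/2)s - 45
L_2(s) = (s - 3)(s - 4)(s - 6) / [-2] = -(1/2)s^3 + (13/2)s^2 - 27s + 36
L_3(s) = (s - 3)(s - 4)(s - 5) / [6] = (1/6)s^3 - 2s^2 + (47/6)s - 10
h(s) = (-56)·L_0 + (-126)·L_1 + (-242)·L_2 + (-416)·L_3
  (-56)·L_0(s) = (28/3)s^3 - 140s^2 + (2072/3)s - 1120
  (-126)·L_1(s) = -63s^3 + 882s^2 - 3969s + 5670
  (-242)·L_2(s) = 121s^3 - 1573s^2 + 6534s - 8712
  (-416)·L_3(s) = -(208/3)s^3 + 832s^2 - (9776/3)s + 4160
Adding term by term: -2s^3 + s^2 - 3s - 2

h(s) = -2s^3 + s^2 - 3s - 2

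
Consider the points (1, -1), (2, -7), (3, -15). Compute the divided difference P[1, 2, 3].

P[1,2] = (-7 - (-1)) / (2 - 1) = -6
P[2,3] = (-15 - (-7)) / (3 - 2) = -8
P[1,2,3] = (-8 - (-6)) / (3 - 1) = -1

-1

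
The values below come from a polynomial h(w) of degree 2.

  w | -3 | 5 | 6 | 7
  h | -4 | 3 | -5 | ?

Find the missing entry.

-539/36

The 3 known values determine h uniquely (degree ≤ 2).
L_0(7) = (2)·(1)/[(-8)·(-9)] = 1/36
L_1(7) = (10)·(1)/[(8)·(-1)] = -5/4
L_2(7) = (10)·(2)/[(9)·(1)] = 20/9
Sum: (-4)·(1/36) + 3·(-5/4) + (-5)·(20/9) = -539/36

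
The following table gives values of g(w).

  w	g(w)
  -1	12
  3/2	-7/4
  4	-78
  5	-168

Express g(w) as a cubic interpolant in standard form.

Build the Lagrange basis polynomials:
L_0(w) = (w - 3/2)(w - 4)(w - 5) / [-75] = -(1/75)w^3 + (7/50)w^2 - (67/150)w + 2/5
L_1(w) = (w + 1)(w - 4)(w - 5) / [175/8] = (8/175)w^3 - (64/175)w^2 + (88/175)w + 32/35
L_2(w) = (w + 1)(w - 3/2)(w - 5) / [-25/2] = -(2/25)w^3 + (11/25)w^2 - (2/25)w - 3/5
L_3(w) = (w + 1)(w - 3/2)(w - 4) / [21] = (1/21)w^3 - (3/14)w^2 + (1/42)w + 2/7
g(w) = 12·L_0 + (-7/4)·L_1 + (-78)·L_2 + (-168)·L_3
  12·L_0(w) = -(4/25)w^3 + (42/25)w^2 - (134/25)w + 24/5
  (-7/4)·L_1(w) = -(2/25)w^3 + (16/25)w^2 - (22/25)w - 8/5
  (-78)·L_2(w) = (156/25)w^3 - (858/25)w^2 + (156/25)w + 234/5
  (-168)·L_3(w) = -8w^3 + 36w^2 - 4w - 48
Adding term by term: -2w^3 + 4w^2 - 4w + 2

g(w) = -2w^3 + 4w^2 - 4w + 2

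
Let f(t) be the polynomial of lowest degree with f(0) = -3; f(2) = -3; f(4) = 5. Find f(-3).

Using Newton's divided-difference form:
f[0,2] = (-3 - (-3)) / (2 - 0) = 0
f[2,4] = (5 - (-3)) / (4 - 2) = 4
f[0,2,4] = (4 - 0) / (4 - 0) = 1
f(-3) = -3 + 0·(-3) + 1·(-3)·(-5) = 12

12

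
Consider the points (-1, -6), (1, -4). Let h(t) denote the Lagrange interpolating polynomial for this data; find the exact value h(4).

Evaluate each Lagrange basis at t = 4:
L_0(4) = (3)/[(-2)] = -3/2
L_1(4) = (5)/[(2)] = 5/2
Sum: (-6)·(-3/2) + (-4)·(5/2) = -1

-1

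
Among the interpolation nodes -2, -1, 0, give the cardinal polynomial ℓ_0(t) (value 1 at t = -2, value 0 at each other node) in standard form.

ℓ_0(t) = (t + 1)t / [(-1)·(-2)]
       = (t^2 + t) / (2)

ℓ_0(t) = (1/2)t^2 + (1/2)t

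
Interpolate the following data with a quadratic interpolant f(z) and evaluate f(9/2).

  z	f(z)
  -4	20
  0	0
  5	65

54

L_0(9/2) = (9/2)·(-1/2)/[(-4)·(-9)] = -1/16
L_1(9/2) = (17/2)·(-1/2)/[(4)·(-5)] = 17/80
L_2(9/2) = (17/2)·(9/2)/[(9)·(5)] = 17/20
Sum: 20·(-1/16) + 0 + 65·(17/20) = 54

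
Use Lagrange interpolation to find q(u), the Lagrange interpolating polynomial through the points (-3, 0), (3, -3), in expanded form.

L_0(u) = (u - 3) / [-6] = -(1/6)u + 1/2
L_1(u) = (u + 3) / [6] = (1/6)u + 1/2
q(u) = 0·L_0 + (-3)·L_1
  0·L_0(u) = 0
  (-3)·L_1(u) = -(1/2)u - 3/2
Adding term by term: -(1/2)u - 3/2

q(u) = -(1/2)u - 3/2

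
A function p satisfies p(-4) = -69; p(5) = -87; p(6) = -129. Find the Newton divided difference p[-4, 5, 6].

-4

p[-4,5] = (-87 - (-69)) / (5 - (-4)) = -2
p[5,6] = (-129 - (-87)) / (6 - 5) = -42
p[-4,5,6] = (-42 - (-2)) / (6 - (-4)) = -4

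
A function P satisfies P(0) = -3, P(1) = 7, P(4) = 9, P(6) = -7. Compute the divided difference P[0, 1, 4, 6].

1/10

P[0,1] = (7 - (-3)) / (1 - 0) = 10
P[1,4] = (9 - 7) / (4 - 1) = 2/3
P[4,6] = (-7 - 9) / (6 - 4) = -8
P[0,1,4] = (2/3 - 10) / (4 - 0) = -7/3
P[1,4,6] = (-8 - 2/3) / (6 - 1) = -26/15
P[0,1,4,6] = (-26/15 - (-7/3)) / (6 - 0) = 1/10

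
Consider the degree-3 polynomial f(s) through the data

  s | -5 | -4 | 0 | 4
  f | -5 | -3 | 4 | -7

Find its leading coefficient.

Build the Lagrange basis polynomials:
L_0(s) = (s + 4)s(s - 4) / [-45] = -(1/45)s^3 + (16/45)s
L_1(s) = (s + 5)s(s - 4) / [32] = (1/32)s^3 + (1/32)s^2 - (5/8)s
L_2(s) = (s + 5)(s + 4)(s - 4) / [-80] = -(1/80)s^3 - (1/16)s^2 + (1/5)s + 1
L_3(s) = (s + 5)(s + 4)s / [288] = (1/288)s^3 + (1/32)s^2 + (5/72)s
f(s) = (-5)·L_0 + (-3)·L_1 + 4·L_2 + (-7)·L_3
Only the coefficient of s^3 is needed; take it from each L_i and combine:
(-5)·(-1/45) + (-3)·(1/32) + 4·(-1/80) + (-7)·(1/288) = -41/720

-41/720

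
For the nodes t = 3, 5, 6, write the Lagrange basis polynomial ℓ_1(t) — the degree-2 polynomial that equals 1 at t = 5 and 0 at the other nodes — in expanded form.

ℓ_1(t) = (t - 3)(t - 6) / [(2)·(-1)]
       = (t^2 - 9t + 18) / (-2)

ℓ_1(t) = -(1/2)t^2 + (9/2)t - 9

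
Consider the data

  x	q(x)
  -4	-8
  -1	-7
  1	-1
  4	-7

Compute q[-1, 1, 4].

q[-1,1] = (-1 - (-7)) / (1 - (-1)) = 3
q[1,4] = (-7 - (-1)) / (4 - 1) = -2
q[-1,1,4] = (-2 - 3) / (4 - (-1)) = -1

-1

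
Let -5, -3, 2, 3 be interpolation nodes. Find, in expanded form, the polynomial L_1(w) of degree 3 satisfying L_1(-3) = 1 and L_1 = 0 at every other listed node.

L_1(w) = (w + 5)(w - 2)(w - 3) / [(2)·(-5)·(-6)]
       = (w^3 - 19w + 30) / (60)

L_1(w) = (1/60)w^3 - (19/60)w + 1/2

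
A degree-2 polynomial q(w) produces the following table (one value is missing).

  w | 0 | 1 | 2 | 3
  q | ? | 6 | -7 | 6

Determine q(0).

45

The 3 known values determine q uniquely (degree ≤ 2).
Evaluate each Lagrange basis at w = 0:
L_0(0) = (-2)·(-3)/[(-1)·(-2)] = 3
L_1(0) = (-1)·(-3)/[(1)·(-1)] = -3
L_2(0) = (-1)·(-2)/[(2)·(1)] = 1
Sum: 6·(3) + (-7)·(-3) + 6·(1) = 45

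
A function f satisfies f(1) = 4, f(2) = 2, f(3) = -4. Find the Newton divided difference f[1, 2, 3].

-2

f[1,2] = (2 - 4) / (2 - 1) = -2
f[2,3] = (-4 - 2) / (3 - 2) = -6
f[1,2,3] = (-6 - (-2)) / (3 - 1) = -2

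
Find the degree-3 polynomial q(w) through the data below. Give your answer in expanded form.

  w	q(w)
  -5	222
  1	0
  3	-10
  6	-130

Newton's divided differences:
q[-5,1] = (0 - 222) / (1 - (-5)) = -37
q[1,3] = (-10 - 0) / (3 - 1) = -5
q[3,6] = (-130 - (-10)) / (6 - 3) = -40
q[-5,1,3] = (-5 - (-37)) / (3 - (-5)) = 4
q[1,3,6] = (-40 - (-5)) / (6 - 1) = -7
q[-5,1,3,6] = (-7 - 4) / (6 - (-5)) = -1
q(w) = 222 + (-37)·(w + 5) + 4·(w + 5)(w - 1) + (-1)·(w + 5)(w - 1)(w - 3)
Expanding: q(w) = -w^3 + 3w^2 - 4w + 2

q(w) = -w^3 + 3w^2 - 4w + 2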